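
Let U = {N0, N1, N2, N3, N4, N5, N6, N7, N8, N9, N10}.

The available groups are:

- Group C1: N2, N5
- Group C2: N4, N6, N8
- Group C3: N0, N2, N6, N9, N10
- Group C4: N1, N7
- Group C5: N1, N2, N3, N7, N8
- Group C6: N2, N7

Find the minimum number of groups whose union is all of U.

4

C1, C2, C3, and C5 cover everything between them: the union {N0, N1, N2, N3, N4, N5, N6, N7, N8, N9, N10} is all of U.
Only C1 contains N5, so C1 is forced; the remaining 9 items need at least 3 more groups (each remaining group adds at most 4) — so at least 4 groups are needed, and 4 is optimal.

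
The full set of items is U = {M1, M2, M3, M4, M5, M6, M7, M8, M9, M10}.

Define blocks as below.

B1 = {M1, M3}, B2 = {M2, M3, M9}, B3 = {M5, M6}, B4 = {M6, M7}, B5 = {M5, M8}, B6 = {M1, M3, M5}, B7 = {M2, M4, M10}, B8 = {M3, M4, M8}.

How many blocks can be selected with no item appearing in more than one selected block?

B1, B4, B5, B7 are pairwise disjoint (B1={M1,M3}; B4={M6,M7}; B5={M5,M8}; B7={M2,M4,M10}).
Every remaining block overlaps one of these, and no 5 of the listed blocks are pairwise disjoint, so 4 is the maximum.

4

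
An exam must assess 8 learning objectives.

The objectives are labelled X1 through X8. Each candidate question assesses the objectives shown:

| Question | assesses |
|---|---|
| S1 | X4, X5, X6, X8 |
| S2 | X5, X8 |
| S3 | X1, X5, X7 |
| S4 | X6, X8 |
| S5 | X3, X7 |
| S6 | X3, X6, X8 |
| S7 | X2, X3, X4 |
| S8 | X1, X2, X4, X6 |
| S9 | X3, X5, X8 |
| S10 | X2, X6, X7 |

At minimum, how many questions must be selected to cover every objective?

3

S3 and S6 and S8 together: S3 ∪ S6 ∪ S8 = {X1, X2, X3, X4, X5, X6, X7, X8} — every objective is covered.
No 2 of the 10 questions cover everything (all 45 combinations miss at least one objective), so 3 is optimal.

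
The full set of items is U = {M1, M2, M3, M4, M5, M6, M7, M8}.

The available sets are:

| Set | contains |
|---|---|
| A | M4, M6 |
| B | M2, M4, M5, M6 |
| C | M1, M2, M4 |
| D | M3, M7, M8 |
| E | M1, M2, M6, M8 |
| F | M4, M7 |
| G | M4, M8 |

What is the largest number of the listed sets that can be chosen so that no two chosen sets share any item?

2

A, D are pairwise disjoint (A={M4,M6}; D={M3,M7,M8}).
Every remaining set overlaps one of these, and no 3 of the listed sets are pairwise disjoint, so 2 is the maximum.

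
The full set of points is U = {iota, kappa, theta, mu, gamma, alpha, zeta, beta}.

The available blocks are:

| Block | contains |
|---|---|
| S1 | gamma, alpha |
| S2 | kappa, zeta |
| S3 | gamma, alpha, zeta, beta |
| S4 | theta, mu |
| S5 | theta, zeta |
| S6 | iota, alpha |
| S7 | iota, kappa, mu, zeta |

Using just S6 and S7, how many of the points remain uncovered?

3

Union of S6, S7 = {iota, kappa, mu, alpha, zeta}.
Not covered: theta, gamma, beta — 3 points.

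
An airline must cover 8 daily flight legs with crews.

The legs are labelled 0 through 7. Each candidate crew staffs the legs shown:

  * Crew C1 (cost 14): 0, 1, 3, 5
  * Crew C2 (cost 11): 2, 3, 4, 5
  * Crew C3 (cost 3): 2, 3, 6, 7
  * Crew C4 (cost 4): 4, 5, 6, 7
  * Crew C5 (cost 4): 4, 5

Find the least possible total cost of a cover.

C1, C3, C4 together cover every leg (C1 ∪ C3 ∪ C4 = {0, 1, 2, 3, 4, 5, 6, 7}); total cost 14 + 3 + 4 = 21.
No covering selection has total cost below 21.

21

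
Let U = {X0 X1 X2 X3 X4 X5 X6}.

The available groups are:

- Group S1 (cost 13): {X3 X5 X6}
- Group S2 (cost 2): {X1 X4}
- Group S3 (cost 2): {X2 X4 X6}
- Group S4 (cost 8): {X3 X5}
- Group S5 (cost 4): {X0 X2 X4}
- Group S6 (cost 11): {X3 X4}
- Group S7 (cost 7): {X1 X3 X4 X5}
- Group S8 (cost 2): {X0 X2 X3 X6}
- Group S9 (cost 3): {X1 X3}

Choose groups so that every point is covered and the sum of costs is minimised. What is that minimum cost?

9

S7, S8 together cover every point (S7 ∪ S8 = {X0, X1, X2, X3, X4, X5, X6}); total cost 7 + 2 = 9.
The greedy pick S8, S2, S7 costs 11; no covering selection beats 9.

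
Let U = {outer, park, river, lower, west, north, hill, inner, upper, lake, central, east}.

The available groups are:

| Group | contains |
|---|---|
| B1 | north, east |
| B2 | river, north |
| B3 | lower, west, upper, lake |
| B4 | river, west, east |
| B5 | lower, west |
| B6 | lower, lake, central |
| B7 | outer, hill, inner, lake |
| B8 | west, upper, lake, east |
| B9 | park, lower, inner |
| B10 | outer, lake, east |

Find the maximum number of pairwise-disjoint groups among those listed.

3

B1, B5, B7 are pairwise disjoint (B1={north,east}; B5={lower,west}; B7={outer,hill,inner,lake}).
Every remaining group overlaps one of these, and no 4 of the listed groups are pairwise disjoint, so 3 is the maximum.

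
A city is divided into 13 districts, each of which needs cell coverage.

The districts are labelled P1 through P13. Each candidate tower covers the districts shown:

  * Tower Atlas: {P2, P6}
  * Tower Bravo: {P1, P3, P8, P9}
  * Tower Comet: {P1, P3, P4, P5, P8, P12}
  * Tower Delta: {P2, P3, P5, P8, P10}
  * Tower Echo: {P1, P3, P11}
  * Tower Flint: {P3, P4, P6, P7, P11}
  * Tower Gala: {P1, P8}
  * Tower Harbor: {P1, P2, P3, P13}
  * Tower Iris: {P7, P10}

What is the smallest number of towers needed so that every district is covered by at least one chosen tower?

5

Bravo and Comet and Flint and Harbor and Iris together: Bravo ∪ Comet ∪ Flint ∪ Harbor ∪ Iris = {P1, P2, P3, P4, P5, P6, P7, P8, P9, P10, P11, P12, P13} — every district is covered.
No 4 of the 9 towers cover everything (all 126 combinations miss at least one district), so 5 is optimal.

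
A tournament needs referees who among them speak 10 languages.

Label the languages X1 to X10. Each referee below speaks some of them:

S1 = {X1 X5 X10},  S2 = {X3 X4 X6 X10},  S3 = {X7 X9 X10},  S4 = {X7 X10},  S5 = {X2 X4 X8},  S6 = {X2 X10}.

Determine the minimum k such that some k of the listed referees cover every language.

4

S1 and S2 and S3 and S5 together: S1 ∪ S2 ∪ S3 ∪ S5 = {X1, X2, X3, X4, X5, X6, X7, X8, X9, X10} — every language is covered.
Only S1 contains X1, so S1 is forced; the remaining 7 languages need at least 3 more referees (each remaining referee adds at most 3) — so at least 4 referees are needed, and 4 is optimal.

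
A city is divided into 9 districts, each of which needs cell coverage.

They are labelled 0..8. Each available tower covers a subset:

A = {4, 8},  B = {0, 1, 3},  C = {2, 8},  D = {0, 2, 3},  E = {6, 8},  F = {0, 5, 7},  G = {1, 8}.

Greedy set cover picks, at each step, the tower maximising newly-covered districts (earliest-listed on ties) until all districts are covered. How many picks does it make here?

5

Greedy: pick B (covers 3 new) → pick A (covers 2 new) → pick F (covers 2 new) → pick C (covers 1 new) → pick E (covers 1 new). Total picks: 5.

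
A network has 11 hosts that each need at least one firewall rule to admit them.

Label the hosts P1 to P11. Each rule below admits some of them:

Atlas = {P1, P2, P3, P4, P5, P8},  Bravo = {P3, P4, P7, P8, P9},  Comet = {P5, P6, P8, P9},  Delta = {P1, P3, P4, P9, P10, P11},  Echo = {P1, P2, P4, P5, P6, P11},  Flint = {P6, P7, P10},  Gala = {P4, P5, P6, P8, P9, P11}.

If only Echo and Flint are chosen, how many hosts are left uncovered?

3

Union of Echo, Flint = {P1, P2, P4, P5, P6, P7, P10, P11}.
Not covered: P3, P8, P9 — 3 hosts.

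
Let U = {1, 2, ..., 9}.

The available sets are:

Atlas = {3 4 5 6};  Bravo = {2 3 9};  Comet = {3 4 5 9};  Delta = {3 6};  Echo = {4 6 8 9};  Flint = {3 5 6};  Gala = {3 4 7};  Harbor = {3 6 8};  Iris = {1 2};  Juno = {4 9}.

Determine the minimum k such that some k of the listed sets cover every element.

4

Take {Comet, Gala, Harbor, Iris}. Their union is {1, 2, 3, 4, 5, 6, 7, 8, 9}, which is all 9 elements.
No 3 of the 10 sets cover everything (all 120 combinations miss at least one element), so 4 is optimal.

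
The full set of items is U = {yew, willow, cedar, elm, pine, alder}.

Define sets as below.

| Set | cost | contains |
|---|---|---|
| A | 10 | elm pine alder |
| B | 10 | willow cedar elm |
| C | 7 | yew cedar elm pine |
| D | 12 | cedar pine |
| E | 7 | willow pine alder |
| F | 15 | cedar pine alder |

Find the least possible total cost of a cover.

C, E together cover every item (C ∪ E = {yew, willow, cedar, elm, pine, alder}); total cost 7 + 7 = 14.
No covering selection has total cost below 14.

14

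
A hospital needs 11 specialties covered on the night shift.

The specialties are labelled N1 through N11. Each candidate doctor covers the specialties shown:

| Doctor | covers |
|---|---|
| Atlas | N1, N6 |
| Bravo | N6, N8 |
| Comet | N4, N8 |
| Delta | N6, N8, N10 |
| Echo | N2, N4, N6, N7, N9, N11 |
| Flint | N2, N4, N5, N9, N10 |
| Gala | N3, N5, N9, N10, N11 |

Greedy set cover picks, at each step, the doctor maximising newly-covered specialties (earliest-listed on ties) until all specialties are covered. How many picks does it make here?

Greedy: pick Echo (covers 6 new) → pick Gala (covers 3 new) → pick Atlas (covers 1 new) → pick Bravo (covers 1 new). Total picks: 4.

4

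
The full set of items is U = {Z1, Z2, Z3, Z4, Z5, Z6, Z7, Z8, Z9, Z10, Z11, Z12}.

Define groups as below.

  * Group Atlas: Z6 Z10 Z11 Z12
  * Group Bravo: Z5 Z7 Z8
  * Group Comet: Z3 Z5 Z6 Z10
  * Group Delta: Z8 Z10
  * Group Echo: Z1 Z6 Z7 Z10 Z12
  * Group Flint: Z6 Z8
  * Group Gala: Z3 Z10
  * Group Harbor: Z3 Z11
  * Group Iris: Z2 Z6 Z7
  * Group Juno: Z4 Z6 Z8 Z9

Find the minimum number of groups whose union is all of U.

5

Comet, Echo, Harbor, Iris, and Juno cover everything between them: the union {Z1, Z2, Z3, Z4, Z5, Z6, Z7, Z8, Z9, Z10, Z11, Z12} is all of U.
No 4 of the 10 groups cover everything (all 210 combinations miss at least one item), so 5 is optimal.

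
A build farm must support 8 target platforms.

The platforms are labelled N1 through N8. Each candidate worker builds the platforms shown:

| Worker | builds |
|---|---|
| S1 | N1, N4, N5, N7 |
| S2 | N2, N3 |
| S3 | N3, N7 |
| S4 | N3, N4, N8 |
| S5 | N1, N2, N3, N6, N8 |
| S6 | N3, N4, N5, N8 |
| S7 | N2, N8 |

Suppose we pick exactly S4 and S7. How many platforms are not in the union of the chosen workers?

Union of S4, S7 = {N2, N3, N4, N8}.
Not covered: N1, N5, N6, N7 — 4 platforms.

4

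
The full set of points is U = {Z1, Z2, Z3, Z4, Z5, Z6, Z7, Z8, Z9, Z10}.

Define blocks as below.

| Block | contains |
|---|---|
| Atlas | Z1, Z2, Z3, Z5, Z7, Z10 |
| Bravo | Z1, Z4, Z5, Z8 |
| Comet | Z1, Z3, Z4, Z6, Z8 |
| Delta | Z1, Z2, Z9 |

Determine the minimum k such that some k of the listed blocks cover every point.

Take {Atlas, Comet, Delta}. Their union is {Z1, Z2, Z3, Z4, Z5, Z6, Z7, Z8, Z9, Z10}, which is all 10 points.
Only Comet contains Z6, so Comet is forced; the remaining 5 points need at least 2 more blocks (each remaining block adds at most 4) — so at least 3 blocks are needed, and 3 is optimal.

3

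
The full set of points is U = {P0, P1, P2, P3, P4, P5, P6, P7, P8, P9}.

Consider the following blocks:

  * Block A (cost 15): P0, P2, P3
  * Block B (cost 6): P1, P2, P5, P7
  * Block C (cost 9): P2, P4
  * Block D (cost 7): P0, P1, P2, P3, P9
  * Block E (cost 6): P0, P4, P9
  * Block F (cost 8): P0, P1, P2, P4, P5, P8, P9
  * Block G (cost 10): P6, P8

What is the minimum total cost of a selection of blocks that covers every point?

29

B, D, E, G together cover every point (B ∪ D ∪ E ∪ G = {P0, P1, P2, P3, P4, P5, P6, P7, P8, P9}); total cost 6 + 7 + 6 + 10 = 29.
The greedy pick F, B, D, G costs 31; no covering selection beats 29.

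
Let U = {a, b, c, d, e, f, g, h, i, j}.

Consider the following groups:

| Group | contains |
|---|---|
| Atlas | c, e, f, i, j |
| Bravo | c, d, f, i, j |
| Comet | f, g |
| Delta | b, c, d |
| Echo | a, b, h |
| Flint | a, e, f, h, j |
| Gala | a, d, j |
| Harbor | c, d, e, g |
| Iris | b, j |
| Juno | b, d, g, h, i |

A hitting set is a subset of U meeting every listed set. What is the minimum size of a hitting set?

3

The 3 points {b, g, j} hit every group.
No choice of 2 points meets every group, so 3 is the minimum.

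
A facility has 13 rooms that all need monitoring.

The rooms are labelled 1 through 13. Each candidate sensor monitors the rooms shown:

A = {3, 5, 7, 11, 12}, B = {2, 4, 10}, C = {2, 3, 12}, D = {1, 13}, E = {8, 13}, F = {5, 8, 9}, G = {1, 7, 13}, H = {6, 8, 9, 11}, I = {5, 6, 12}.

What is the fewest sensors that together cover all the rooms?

4

A and B and G and H together: A ∪ B ∪ G ∪ H = {1, 2, 3, 4, 5, 6, 7, 8, 9, 10, 11, 12, 13} — every room is covered.
No 3 of the 9 sensors cover everything (all 84 combinations miss at least one room), so 4 is optimal.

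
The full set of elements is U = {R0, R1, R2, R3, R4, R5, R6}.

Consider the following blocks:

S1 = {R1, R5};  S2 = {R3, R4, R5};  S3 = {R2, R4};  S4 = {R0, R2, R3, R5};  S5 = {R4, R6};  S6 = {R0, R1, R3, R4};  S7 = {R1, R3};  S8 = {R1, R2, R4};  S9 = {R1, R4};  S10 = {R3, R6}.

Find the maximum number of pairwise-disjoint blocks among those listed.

S1, S3, S10 are pairwise disjoint (S1={R1,R5}; S3={R2,R4}; S10={R3,R6}).
Every remaining block overlaps one of these, and no 4 of the listed blocks are pairwise disjoint, so 3 is the maximum.

3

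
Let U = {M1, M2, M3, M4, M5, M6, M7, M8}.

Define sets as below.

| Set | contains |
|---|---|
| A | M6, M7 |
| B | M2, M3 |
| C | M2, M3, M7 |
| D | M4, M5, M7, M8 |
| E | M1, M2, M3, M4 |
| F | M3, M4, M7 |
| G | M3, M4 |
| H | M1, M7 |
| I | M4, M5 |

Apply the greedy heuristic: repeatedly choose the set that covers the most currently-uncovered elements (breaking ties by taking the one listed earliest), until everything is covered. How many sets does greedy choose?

3

Greedy: pick D (covers 4 new) → pick E (covers 3 new) → pick A (covers 1 new). Total picks: 3.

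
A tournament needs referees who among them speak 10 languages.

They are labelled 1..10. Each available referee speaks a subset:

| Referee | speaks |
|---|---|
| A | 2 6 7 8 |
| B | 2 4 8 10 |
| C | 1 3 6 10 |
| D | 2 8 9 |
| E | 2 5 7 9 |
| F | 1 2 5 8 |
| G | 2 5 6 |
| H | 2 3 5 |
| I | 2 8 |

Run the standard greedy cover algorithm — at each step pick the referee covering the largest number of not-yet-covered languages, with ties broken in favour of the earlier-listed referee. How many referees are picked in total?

4

Greedy: pick A (covers 4 new) → pick C (covers 3 new) → pick E (covers 2 new) → pick B (covers 1 new). Total picks: 4.
(The true minimum cover uses only 3 referees, so greedy is not optimal here.)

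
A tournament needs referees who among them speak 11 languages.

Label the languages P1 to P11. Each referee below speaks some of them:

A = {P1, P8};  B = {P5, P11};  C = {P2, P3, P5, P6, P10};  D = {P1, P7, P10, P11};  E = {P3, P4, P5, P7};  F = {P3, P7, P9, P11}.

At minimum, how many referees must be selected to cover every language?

4

A and C and E and F together: A ∪ C ∪ E ∪ F = {P1, P2, P3, P4, P5, P6, P7, P8, P9, P10, P11} — every language is covered.
Only E contains P4, so E is forced; the remaining 7 languages need at least 3 more referees (each remaining referee adds at most 3) — so at least 4 referees are needed, and 4 is optimal.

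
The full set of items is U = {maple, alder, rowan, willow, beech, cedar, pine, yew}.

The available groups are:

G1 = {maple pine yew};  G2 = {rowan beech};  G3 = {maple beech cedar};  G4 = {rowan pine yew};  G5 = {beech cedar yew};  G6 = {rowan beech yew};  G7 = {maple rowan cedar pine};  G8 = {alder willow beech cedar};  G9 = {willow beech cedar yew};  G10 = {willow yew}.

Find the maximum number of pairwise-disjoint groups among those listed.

2

G3, G4 are pairwise disjoint (G3={maple,beech,cedar}; G4={rowan,pine,yew}).
Every remaining group overlaps one of these, and no 3 of the listed groups are pairwise disjoint, so 2 is the maximum.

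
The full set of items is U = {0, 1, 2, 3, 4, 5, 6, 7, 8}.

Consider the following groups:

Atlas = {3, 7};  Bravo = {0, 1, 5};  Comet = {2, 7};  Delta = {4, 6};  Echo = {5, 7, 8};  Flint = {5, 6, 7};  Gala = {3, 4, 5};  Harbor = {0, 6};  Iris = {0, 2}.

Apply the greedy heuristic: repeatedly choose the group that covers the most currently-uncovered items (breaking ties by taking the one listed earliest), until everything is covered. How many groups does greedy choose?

5

Greedy: pick Bravo (covers 3 new) → pick Atlas (covers 2 new) → pick Delta (covers 2 new) → pick Comet (covers 1 new) → pick Echo (covers 1 new). Total picks: 5.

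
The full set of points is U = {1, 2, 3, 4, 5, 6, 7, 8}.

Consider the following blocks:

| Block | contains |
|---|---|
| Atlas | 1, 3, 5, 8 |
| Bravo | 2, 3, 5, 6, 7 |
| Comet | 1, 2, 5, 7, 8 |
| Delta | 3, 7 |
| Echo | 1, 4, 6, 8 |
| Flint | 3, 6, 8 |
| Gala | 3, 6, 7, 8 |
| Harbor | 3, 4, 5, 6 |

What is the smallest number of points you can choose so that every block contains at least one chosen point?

2

H = {1, 3} meets every block (each contains at least one member of H), and |H| = 2.
The blocks Delta, Echo are pairwise disjoint, so any hitting set needs a separate point for each — at least 2. Hence 2 is optimal.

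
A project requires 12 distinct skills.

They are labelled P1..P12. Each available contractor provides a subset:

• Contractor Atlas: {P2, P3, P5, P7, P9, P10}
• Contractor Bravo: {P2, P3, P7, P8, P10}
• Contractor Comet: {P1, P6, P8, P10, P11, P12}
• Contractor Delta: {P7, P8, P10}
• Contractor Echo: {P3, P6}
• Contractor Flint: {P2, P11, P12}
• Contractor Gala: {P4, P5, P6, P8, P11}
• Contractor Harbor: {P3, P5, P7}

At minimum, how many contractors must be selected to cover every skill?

Take {Atlas, Comet, Gala}. Their union is {P1, P2, P3, P4, P5, P6, P7, P8, P9, P10, P11, P12}, which is all 12 skills.
Only Comet contains P1, so Comet is forced; the remaining 6 skills need at least 2 more contractors (each remaining contractor adds at most 5) — so at least 3 contractors are needed, and 3 is optimal.

3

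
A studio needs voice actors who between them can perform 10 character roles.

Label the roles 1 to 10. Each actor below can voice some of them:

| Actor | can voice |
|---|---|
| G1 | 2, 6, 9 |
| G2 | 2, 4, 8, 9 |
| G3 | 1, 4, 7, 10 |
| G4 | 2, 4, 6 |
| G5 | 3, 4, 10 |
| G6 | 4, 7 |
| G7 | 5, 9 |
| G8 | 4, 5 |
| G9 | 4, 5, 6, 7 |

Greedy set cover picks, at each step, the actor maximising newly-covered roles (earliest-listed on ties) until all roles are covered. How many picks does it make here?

Greedy: pick G2 (covers 4 new) → pick G3 (covers 3 new) → pick G9 (covers 2 new) → pick G5 (covers 1 new). Total picks: 4.

4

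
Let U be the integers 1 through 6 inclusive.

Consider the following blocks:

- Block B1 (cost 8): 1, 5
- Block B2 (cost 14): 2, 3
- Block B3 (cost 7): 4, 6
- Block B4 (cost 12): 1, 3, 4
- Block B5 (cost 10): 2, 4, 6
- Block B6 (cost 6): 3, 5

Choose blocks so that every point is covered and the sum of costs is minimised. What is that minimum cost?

B1, B5, B6 together cover every point (B1 ∪ B5 ∪ B6 = {1, 2, 3, 4, 5, 6}); total cost 8 + 10 + 6 = 24.
No covering selection has total cost below 24.

24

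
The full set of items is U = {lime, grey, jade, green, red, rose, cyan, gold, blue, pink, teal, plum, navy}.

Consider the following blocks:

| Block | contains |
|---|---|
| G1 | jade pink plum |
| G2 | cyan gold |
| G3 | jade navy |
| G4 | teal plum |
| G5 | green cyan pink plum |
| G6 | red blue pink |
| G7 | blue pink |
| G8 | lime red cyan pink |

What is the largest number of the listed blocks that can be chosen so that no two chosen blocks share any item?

G2, G3, G4, G6 are pairwise disjoint (G2={cyan,gold}; G3={jade,navy}; G4={teal,plum}; G6={red,blue,pink}).
Every remaining block overlaps one of these, and no 5 of the listed blocks are pairwise disjoint, so 4 is the maximum.

4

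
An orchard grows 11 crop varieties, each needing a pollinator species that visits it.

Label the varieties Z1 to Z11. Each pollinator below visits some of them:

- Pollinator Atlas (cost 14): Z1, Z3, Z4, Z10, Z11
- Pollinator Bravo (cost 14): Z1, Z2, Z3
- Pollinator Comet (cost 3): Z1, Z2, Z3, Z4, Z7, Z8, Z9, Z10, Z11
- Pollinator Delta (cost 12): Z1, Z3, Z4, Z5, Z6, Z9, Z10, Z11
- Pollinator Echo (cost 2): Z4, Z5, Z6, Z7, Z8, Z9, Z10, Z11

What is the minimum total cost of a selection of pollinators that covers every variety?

5

Comet, Echo together cover every variety (Comet ∪ Echo = {Z1, Z2, Z3, Z4, Z5, Z6, Z7, Z8, Z9, Z10, Z11}); total cost 3 + 2 = 5.
No covering selection has total cost below 5.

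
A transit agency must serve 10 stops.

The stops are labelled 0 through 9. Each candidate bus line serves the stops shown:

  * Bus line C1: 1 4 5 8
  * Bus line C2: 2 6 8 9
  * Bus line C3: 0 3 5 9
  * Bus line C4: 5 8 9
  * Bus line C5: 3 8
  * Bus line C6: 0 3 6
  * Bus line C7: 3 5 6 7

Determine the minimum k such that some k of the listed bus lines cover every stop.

4

C1 and C2 and C6 and C7 together: C1 ∪ C2 ∪ C6 ∪ C7 = {0, 1, 2, 3, 4, 5, 6, 7, 8, 9} — every stop is covered.
No 3 of the 7 bus lines cover everything (all 35 combinations miss at least one stop), so 4 is optimal.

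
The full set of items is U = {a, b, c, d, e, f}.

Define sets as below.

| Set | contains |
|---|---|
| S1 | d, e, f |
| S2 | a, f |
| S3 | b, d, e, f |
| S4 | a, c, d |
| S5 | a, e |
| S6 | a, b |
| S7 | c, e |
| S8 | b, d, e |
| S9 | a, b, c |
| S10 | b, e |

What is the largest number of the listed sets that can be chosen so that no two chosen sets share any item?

S6, S7 are pairwise disjoint (S6={a,b}; S7={c,e}).
Every remaining set overlaps one of these, and no 3 of the listed sets are pairwise disjoint, so 2 is the maximum.

2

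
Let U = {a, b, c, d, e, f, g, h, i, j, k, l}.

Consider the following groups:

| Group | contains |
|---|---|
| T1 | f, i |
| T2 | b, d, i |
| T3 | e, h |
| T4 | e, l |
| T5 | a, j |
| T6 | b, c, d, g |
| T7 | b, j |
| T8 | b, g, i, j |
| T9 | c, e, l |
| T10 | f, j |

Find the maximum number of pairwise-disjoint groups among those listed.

T1, T4, T5, T6 are pairwise disjoint (T1={f,i}; T4={e,l}; T5={a,j}; T6={b,c,d,g}).
Every remaining group overlaps one of these, and no 5 of the listed groups are pairwise disjoint, so 4 is the maximum.

4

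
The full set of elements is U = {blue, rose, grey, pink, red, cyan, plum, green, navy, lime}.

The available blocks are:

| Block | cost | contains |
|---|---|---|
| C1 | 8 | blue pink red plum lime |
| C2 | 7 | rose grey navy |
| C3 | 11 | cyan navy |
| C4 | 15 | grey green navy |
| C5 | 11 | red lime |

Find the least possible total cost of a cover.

C1, C2, C3, C4 together cover every element (C1 ∪ C2 ∪ C3 ∪ C4 = {blue, rose, grey, pink, red, cyan, plum, green, navy, lime}); total cost 8 + 7 + 11 + 15 = 41.
No covering selection has total cost below 41.

41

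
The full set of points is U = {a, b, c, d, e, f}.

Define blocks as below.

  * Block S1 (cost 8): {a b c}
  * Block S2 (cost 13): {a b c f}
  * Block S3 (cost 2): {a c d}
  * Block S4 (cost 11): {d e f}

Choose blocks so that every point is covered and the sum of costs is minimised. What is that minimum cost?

S1, S4 together cover every point (S1 ∪ S4 = {a, b, c, d, e, f}); total cost 8 + 11 = 19.
The greedy pick S3, S4, S1 costs 21; no covering selection beats 19.

19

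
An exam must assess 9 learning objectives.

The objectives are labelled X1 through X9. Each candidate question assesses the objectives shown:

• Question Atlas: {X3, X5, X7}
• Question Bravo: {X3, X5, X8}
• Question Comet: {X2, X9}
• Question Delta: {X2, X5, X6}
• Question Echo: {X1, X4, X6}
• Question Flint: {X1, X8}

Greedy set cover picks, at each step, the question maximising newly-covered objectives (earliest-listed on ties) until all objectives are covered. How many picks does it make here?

4

Greedy: pick Atlas (covers 3 new) → pick Echo (covers 3 new) → pick Comet (covers 2 new) → pick Bravo (covers 1 new). Total picks: 4.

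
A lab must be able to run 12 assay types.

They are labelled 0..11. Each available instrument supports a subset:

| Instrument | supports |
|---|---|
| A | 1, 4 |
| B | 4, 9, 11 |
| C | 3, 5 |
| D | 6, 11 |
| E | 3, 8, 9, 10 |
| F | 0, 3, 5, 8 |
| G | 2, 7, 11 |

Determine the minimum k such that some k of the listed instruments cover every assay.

Take {A, D, E, F, G}. Their union is {0, 1, 2, 3, 4, 5, 6, 7, 8, 9, 10, 11}, which is all 12 assays.
No 4 of the 7 instruments cover everything (all 35 combinations miss at least one assay), so 5 is optimal.

5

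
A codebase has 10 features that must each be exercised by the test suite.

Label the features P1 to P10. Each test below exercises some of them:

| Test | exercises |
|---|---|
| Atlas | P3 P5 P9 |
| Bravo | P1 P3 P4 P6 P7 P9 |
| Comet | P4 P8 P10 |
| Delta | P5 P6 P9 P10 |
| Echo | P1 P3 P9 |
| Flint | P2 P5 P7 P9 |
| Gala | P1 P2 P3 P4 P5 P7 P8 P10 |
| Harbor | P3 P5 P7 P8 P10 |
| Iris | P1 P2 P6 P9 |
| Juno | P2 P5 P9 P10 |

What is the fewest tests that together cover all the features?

Delta and Gala together: Delta ∪ Gala = {P1, P2, P3, P4, P5, P6, P7, P8, P9, P10} — every feature is covered.
No single test has all 10 features (the largest, Gala, has 8), so 2 is optimal.

2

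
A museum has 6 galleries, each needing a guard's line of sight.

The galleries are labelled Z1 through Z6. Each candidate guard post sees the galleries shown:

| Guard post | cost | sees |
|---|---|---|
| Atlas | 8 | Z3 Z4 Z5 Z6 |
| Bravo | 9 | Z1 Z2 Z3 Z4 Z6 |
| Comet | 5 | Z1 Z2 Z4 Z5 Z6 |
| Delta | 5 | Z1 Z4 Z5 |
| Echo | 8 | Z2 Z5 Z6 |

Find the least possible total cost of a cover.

Atlas, Comet together cover every gallery (Atlas ∪ Comet = {Z1, Z2, Z3, Z4, Z5, Z6}); total cost 8 + 5 = 13.
No covering selection has total cost below 13.

13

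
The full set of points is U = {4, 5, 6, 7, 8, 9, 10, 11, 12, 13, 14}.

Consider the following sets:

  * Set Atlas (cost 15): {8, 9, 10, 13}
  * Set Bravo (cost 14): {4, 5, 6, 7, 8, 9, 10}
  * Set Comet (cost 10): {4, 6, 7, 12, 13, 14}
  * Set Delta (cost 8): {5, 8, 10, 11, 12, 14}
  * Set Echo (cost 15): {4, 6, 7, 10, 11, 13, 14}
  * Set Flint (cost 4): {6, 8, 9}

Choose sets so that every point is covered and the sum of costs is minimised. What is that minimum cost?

22

Comet, Delta, Flint together cover every point (Comet ∪ Delta ∪ Flint = {4, 5, 6, 7, 8, 9, 10, 11, 12, 13, 14}); total cost 10 + 8 + 4 = 22.
No covering selection has total cost below 22.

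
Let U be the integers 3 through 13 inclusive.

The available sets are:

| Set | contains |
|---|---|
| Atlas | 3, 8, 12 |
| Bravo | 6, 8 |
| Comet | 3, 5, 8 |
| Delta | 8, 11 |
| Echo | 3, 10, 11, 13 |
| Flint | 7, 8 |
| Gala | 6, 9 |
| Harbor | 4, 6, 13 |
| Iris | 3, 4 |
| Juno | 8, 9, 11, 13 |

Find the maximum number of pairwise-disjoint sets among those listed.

3

Flint, Gala, Iris are pairwise disjoint (Flint={7,8}; Gala={6,9}; Iris={3,4}).
Every remaining set overlaps one of these, and no 4 of the listed sets are pairwise disjoint, so 3 is the maximum.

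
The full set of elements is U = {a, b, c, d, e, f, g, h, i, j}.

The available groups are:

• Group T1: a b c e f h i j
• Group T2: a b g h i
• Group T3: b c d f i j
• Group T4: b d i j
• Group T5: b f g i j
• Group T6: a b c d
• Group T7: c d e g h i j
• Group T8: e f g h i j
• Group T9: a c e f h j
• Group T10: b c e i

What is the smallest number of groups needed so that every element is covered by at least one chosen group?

Take {T1, T7}. Their union is {a, b, c, d, e, f, g, h, i, j}, which is all 10 elements.
No single group has all 10 elements (the largest, T1, has 8), so 2 is optimal.

2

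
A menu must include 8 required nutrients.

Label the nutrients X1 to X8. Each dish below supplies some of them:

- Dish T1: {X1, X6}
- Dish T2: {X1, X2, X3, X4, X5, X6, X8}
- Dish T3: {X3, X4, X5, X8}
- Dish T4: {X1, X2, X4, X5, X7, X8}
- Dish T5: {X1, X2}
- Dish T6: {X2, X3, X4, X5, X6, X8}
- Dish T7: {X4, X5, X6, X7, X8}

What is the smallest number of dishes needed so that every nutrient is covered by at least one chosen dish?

Take {T2, T7}. Their union is {X1, X2, X3, X4, X5, X6, X7, X8}, which is all 8 nutrients.
No single dish has all 8 nutrients (the largest, T2, has 7), so 2 is optimal.

2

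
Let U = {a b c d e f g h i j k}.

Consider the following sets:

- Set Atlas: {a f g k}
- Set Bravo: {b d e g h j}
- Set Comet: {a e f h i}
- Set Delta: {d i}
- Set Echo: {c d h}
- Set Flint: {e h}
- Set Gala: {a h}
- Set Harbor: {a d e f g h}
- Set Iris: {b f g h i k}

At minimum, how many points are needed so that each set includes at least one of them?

T = {h, i, k} meets every set (each contains at least one member of T), and |T| = 3.
The sets Atlas, Delta, Flint are pairwise disjoint, so any hitting set needs a separate point for each — at least 3. Hence 3 is optimal.

3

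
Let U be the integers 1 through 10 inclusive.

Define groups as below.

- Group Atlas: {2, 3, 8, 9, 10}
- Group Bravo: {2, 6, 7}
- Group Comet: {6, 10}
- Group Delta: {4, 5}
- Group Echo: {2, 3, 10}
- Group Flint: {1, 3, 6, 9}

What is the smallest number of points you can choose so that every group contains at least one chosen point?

The 3 points {3, 5, 6} hit every group.
No choice of 2 points meets every group, so 3 is the minimum.

3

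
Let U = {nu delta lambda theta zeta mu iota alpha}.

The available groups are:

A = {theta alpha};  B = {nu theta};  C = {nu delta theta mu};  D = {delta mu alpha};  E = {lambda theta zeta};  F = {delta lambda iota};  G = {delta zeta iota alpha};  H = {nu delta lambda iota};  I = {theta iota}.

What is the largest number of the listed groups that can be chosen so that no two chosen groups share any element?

2

D, E are pairwise disjoint (D={delta,mu,alpha}; E={lambda,theta,zeta}).
Every remaining group overlaps one of these, and no 3 of the listed groups are pairwise disjoint, so 2 is the maximum.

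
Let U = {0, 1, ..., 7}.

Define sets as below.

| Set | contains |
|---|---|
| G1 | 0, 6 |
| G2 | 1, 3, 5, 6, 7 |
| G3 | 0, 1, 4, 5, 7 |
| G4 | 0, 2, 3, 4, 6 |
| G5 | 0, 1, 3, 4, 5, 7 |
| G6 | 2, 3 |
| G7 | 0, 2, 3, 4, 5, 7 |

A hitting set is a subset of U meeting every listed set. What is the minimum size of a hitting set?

Take H = {0, 3}. Each listed set contains at least one of these, so H is a hitting set of size 2.
The sets G3, G6 are pairwise disjoint, so any hitting set needs a separate point for each — at least 2. Hence 2 is optimal.

2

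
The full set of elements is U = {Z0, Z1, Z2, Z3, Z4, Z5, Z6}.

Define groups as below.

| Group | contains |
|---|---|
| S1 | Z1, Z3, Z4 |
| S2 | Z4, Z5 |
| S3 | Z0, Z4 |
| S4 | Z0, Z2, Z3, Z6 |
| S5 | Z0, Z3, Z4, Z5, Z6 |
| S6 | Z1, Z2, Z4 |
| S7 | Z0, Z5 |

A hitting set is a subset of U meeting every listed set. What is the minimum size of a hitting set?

Take H = {Z0, Z4}. Each listed group contains at least one of these, so H is a hitting set of size 2.
The groups S1, S7 are pairwise disjoint, so any hitting set needs a separate element for each — at least 2. Hence 2 is optimal.

2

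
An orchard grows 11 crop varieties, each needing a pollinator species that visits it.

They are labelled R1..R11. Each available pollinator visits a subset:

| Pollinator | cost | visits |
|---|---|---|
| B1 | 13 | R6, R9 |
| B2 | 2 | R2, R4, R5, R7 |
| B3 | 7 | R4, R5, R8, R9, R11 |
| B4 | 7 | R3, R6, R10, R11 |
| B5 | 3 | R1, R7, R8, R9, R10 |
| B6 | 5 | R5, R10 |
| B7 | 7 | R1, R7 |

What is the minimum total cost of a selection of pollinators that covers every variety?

12

B2, B4, B5 together cover every variety (B2 ∪ B4 ∪ B5 = {R1, R2, R3, R4, R5, R6, R7, R8, R9, R10, R11}); total cost 2 + 7 + 3 = 12.
No covering selection has total cost below 12.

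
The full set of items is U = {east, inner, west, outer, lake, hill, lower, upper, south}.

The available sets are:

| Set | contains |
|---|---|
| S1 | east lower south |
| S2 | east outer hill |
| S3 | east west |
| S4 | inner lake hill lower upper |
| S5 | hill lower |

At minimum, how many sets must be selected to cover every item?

S1 and S2 and S3 and S4 together: S1 ∪ S2 ∪ S3 ∪ S4 = {east, inner, west, outer, lake, hill, lower, upper, south} — every item is covered.
No 3 of the 5 sets cover everything (all 10 combinations miss at least one item), so 4 is optimal.

4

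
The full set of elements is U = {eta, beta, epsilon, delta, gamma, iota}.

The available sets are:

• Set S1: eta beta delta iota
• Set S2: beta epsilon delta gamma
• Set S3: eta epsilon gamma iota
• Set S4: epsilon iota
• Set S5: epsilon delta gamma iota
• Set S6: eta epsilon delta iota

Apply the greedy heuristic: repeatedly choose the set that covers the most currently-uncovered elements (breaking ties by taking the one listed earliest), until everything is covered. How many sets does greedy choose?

2

Greedy: pick S1 (covers 4 new) → pick S2 (covers 2 new). Total picks: 2.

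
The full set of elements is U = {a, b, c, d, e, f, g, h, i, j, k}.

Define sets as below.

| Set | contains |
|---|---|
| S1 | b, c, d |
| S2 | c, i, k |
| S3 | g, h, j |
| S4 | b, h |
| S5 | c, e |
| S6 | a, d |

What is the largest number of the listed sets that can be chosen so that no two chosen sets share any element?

S2, S3, S6 are pairwise disjoint (S2={c,i,k}; S3={g,h,j}; S6={a,d}).
Every remaining set overlaps one of these, and no 4 of the listed sets are pairwise disjoint, so 3 is the maximum.

3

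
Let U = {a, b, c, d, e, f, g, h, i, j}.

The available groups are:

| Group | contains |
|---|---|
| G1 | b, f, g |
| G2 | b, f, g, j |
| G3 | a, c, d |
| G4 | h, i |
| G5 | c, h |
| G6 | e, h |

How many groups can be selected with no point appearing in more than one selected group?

G2, G3, G4 are pairwise disjoint (G2={b,f,g,j}; G3={a,c,d}; G4={h,i}).
Every remaining group overlaps one of these, and no 4 of the listed groups are pairwise disjoint, so 3 is the maximum.

3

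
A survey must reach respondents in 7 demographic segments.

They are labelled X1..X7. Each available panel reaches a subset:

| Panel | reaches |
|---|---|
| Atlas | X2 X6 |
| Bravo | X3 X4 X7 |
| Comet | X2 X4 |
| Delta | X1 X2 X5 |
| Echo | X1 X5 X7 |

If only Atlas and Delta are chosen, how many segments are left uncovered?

3

Union of Atlas, Delta = {X1, X2, X5, X6}.
Not covered: X3, X4, X7 — 3 segments.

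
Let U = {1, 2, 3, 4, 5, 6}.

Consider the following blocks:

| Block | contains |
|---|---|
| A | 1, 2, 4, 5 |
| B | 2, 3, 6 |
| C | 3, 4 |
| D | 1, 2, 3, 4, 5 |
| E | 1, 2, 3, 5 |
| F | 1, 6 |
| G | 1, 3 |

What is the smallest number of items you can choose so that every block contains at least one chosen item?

The 2 items {1, 3} hit every block.
The blocks C, F are pairwise disjoint, so any hitting set needs a separate item for each — at least 2. Hence 2 is optimal.

2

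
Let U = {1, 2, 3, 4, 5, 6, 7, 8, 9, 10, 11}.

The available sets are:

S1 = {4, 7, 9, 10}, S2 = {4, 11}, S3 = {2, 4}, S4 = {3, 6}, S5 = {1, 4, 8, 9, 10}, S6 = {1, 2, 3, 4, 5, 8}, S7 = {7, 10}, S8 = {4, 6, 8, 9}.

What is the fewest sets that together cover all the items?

4

Take {S1, S2, S6, S8}. Their union is {1, 2, 3, 4, 5, 6, 7, 8, 9, 10, 11}, which is all 11 items.
No 3 of the 8 sets cover everything (all 56 combinations miss at least one item), so 4 is optimal.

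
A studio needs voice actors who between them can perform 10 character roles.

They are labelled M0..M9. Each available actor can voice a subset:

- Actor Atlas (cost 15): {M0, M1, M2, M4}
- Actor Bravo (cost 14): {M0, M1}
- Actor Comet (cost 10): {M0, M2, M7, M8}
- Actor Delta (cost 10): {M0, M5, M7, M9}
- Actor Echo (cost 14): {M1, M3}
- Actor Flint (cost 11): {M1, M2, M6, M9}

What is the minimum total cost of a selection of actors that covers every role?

60

Atlas, Comet, Delta, Echo, Flint together cover every role (Atlas ∪ Comet ∪ Delta ∪ Echo ∪ Flint = {M0, M1, M2, M3, M4, M5, M6, M7, M8, M9}); total cost 15 + 10 + 10 + 14 + 11 = 60.
No covering selection has total cost below 60.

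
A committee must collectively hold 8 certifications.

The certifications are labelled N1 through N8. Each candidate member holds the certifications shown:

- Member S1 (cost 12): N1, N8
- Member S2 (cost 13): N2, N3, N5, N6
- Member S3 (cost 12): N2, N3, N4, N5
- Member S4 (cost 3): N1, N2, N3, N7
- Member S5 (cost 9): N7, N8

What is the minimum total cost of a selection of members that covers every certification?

S2, S3, S4, S5 together cover every certification (S2 ∪ S3 ∪ S4 ∪ S5 = {N1, N2, N3, N4, N5, N6, N7, N8}); total cost 13 + 12 + 3 + 9 = 37.
No covering selection has total cost below 37.

37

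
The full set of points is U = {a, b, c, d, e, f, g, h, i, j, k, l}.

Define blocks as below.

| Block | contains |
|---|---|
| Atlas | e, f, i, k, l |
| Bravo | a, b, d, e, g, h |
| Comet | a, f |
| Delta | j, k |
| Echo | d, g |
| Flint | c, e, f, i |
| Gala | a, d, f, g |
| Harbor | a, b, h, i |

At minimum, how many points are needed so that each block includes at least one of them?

4

Take T = {a, d, i, j}. Each listed block contains at least one of these, so T is a hitting set of size 4.
No choice of 3 points meets every block, so 4 is the minimum.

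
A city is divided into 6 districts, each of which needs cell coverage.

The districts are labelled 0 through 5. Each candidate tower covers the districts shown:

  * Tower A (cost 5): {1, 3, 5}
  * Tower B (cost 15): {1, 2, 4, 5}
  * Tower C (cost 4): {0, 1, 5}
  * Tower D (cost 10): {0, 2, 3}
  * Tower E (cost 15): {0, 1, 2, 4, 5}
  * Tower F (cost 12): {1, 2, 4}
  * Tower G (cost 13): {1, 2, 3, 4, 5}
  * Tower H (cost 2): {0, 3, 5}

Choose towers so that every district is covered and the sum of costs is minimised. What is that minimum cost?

14

F, H together cover every district (F ∪ H = {0, 1, 2, 3, 4, 5}); total cost 12 + 2 = 14.
The greedy pick H, C, F costs 18; no covering selection beats 14.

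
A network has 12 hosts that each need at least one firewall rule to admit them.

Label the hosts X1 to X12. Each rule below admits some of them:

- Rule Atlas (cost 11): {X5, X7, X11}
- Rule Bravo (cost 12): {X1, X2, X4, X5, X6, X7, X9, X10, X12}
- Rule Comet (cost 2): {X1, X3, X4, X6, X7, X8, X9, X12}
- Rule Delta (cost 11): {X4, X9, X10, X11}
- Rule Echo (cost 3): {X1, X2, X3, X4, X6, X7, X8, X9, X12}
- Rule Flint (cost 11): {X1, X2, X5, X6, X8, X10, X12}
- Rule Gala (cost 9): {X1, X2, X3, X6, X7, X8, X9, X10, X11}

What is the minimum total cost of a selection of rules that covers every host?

21

Bravo, Gala together cover every host (Bravo ∪ Gala = {X1, X2, X3, X4, X5, X6, X7, X8, X9, X10, X11, X12}); total cost 12 + 9 = 21.
The greedy pick Comet, Echo, Gala, Atlas costs 25; no covering selection beats 21.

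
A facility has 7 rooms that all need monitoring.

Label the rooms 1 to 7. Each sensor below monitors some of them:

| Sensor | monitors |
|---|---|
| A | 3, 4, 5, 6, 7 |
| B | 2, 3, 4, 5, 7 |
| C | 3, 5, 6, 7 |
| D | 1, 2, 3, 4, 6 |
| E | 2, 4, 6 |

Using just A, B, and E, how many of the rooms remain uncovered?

1

Union of A, B, E = {2, 3, 4, 5, 6, 7}.
Not covered: 1 — 1 room.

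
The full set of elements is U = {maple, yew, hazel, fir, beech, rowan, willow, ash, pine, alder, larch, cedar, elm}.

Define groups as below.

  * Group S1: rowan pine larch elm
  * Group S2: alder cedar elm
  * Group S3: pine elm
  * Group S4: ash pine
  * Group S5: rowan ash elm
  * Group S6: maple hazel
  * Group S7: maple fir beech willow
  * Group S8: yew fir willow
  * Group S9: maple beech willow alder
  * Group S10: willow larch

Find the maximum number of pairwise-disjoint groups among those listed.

4

S2, S4, S6, S8 are pairwise disjoint (S2={alder,cedar,elm}; S4={ash,pine}; S6={maple,hazel}; S8={yew,fir,willow}).
Every remaining group overlaps one of these, and no 5 of the listed groups are pairwise disjoint, so 4 is the maximum.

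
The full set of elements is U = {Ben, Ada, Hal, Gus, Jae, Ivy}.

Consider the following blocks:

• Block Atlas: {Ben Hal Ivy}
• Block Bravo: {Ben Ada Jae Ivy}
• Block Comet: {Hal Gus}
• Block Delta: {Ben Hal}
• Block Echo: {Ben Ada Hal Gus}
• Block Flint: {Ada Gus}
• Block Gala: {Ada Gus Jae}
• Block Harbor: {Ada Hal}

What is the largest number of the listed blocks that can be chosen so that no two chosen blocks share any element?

Atlas, Gala are pairwise disjoint (Atlas={Ben,Hal,Ivy}; Gala={Ada,Gus,Jae}).
Every remaining block overlaps one of these, and no 3 of the listed blocks are pairwise disjoint, so 2 is the maximum.

2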